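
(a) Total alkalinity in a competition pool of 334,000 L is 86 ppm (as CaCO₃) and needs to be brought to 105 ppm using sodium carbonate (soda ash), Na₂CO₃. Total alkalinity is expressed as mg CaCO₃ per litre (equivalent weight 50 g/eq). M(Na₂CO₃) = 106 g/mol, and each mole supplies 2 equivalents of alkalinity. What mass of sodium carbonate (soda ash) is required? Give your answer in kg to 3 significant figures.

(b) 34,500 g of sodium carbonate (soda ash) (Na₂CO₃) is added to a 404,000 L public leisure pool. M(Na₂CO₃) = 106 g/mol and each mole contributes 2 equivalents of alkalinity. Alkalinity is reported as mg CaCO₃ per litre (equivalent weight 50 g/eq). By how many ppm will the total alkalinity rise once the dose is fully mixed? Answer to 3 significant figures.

(a) 6.73 kg; (b) 80.6 ppm

(a) Alkalinity to add: (105 − 86) = 19 mg/L as CaCO₃ × 334,000 L = 6346 g as CaCO₃.
(a) Equivalents: 6346 g ÷ 50 g/eq = 126.9 eq.
(a) Each mole of Na₂CO₃ supplies 2 eq, so 126.9 / 2 = 63.46 mol.
(a) Mass: 63.46 mol × 106 g/mol = 6727 g.

(b) Moles of Na₂CO₃: 34,500 g ÷ 106 g/mol = 325.5 mol → 650.9 eq of alkalinity.
(b) As CaCO₃: 650.9 eq × 50 g/eq = 32,550 g.
(b) Rise: 32,550 g / 404,000 L × 1000 = 80.56 mg/L.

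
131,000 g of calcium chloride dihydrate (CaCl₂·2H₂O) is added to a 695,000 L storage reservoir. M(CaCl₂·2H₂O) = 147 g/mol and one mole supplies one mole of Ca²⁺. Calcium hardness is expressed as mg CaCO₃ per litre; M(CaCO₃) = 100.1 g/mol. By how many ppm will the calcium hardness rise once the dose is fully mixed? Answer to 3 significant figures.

Moles of Ca²⁺: 131,000 g ÷ 147 g/mol = 891.2 mol.
As CaCO₃: 891.2 mol × 100.1 g/mol = 89,200 g.
Rise: 89,200 g / 695,000 L × 1000 = 128.4 mg/L.

128 ppm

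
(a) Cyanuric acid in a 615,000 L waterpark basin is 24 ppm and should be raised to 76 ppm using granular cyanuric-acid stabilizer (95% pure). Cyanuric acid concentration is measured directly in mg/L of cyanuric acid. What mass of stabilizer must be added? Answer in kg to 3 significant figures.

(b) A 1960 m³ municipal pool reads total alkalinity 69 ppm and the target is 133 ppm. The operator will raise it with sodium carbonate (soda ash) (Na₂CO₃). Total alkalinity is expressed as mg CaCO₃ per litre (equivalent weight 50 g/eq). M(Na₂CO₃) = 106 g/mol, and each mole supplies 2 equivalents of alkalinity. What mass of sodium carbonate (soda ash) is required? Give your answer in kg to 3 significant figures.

(a) CYA to add: (76 − 24) = 52 mg/L × 615,000 L = 31,980 g cyanuric acid.
(a) At 95% purity: 31,980 / 0.95 = 33,660 g product.

(b) Volume: 1960 m³ = 1,960,000 L.
(b) Alkalinity to add: (133 − 69) = 64 mg/L as CaCO₃ × 1,960,000 L = 125,400 g as CaCO₃.
(b) Equivalents: 125,400 g ÷ 50 g/eq = 2509 eq.
(b) Each mole of Na₂CO₃ supplies 2 eq, so 2509 / 2 = 1254 mol.
(b) Mass: 1254 mol × 106 g/mol = 133,000 g.

(a) 33.7 kg; (b) 133 kg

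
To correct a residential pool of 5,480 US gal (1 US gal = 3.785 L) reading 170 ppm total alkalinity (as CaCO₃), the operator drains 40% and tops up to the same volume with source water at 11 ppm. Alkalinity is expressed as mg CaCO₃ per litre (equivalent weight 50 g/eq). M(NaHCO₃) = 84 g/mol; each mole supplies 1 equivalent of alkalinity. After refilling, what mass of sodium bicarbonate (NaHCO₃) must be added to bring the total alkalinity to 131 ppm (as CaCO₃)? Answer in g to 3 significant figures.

857 g

Volume: 5,480 US gal × 3.785 L/gal = 20,742 L.
After draining 40% and refilling: 170 × 0.60 + 11 × 0.40 = 106.4 ppm.
Deficit to target: 131 − 106.4 = 24.6 mg/L.
As CaCO₃: 24.6 mg/L × 20,742 L = 510.2 g; ÷ 50 g/eq ÷ 1 = 10.2 mol NaHCO₃.
Mass: 10.2 × 84 = 857.2 g.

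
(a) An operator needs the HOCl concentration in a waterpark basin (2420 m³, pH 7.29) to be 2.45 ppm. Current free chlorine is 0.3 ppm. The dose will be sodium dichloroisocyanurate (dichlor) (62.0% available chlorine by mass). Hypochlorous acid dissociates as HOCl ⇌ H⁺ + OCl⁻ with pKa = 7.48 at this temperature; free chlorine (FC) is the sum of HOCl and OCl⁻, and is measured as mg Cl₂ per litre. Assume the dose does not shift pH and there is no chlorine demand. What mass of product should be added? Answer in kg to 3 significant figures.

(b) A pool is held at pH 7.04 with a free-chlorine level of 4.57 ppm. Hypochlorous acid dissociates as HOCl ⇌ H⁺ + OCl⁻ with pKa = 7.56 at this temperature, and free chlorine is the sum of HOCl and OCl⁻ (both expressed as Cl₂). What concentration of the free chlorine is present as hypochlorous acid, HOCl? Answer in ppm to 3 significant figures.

(a) Volume: 2420 m³ = 2,420,000 L.
(a) [OCl⁻]/[HOCl] = 10^(pH − pKa) = 10^(7.29 − 7.48) = 0.6457; fraction as HOCl = 1/(1 + 0.6457) = 0.6077.
(a) Free chlorine required for 2.45 ppm HOCl: 2.45 / 0.6077 = 4.032 ppm.
(a) FC to add: 4.032 − 0.3 = 3.732 mg/L as Cl₂.
(a) Cl₂ equivalent: 3.732 mg/L × 2,420,000 L = 9031 g.
(a) Product at 62.0% available Cl: 9031 / 0.62 = 14,570 g.

(b) [OCl⁻]/[HOCl] = 10^(pH − pKa) = 10^(7.04 − 7.56) = 10^-0.52 = 0.302.
(b) Fraction as HOCl = 1 / (1 + 0.302) = 0.7681.
(b) HOCl = 0.7681 × 4.57 ppm = 3.51 ppm.

(a) 14.6 kg; (b) 3.51 ppm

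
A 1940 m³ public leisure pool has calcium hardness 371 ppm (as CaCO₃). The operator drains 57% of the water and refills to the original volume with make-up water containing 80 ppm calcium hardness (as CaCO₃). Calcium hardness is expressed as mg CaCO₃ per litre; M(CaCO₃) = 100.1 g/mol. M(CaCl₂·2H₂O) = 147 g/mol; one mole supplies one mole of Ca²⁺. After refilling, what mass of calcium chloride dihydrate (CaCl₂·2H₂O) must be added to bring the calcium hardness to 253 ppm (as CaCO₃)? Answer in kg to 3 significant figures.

Volume: 1940 m³ = 1,940,000 L.
After draining 57% and refilling: 371 × 0.43 + 80 × 0.57 = 205.13 ppm.
Deficit to target: 253 − 205.13 = 47.87 mg/L.
As CaCO₃: 47.87 mg/L × 1,940,000 L = 92,870 g; ÷ 100.1 = 927.8 mol Ca²⁺.
Mass: 927.8 × 147 = 136,400 g.

136 kg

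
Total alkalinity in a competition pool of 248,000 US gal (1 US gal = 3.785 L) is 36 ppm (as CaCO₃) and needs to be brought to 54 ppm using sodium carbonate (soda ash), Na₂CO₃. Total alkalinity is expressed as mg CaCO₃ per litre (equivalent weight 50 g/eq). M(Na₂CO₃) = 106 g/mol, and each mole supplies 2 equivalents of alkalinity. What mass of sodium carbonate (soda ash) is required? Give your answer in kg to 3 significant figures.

Volume: 248,000 US gal × 3.785 L/gal = 938,680 L.
Alkalinity to add: (54 − 36) = 18 mg/L as CaCO₃ × 938,680 L = 16,900 g as CaCO₃.
Equivalents: 16,900 g ÷ 50 g/eq = 337.9 eq.
Each mole of Na₂CO₃ supplies 2 eq, so 337.9 / 2 = 169 mol.
Mass: 169 mol × 106 g/mol = 17,910 g.

17.9 kg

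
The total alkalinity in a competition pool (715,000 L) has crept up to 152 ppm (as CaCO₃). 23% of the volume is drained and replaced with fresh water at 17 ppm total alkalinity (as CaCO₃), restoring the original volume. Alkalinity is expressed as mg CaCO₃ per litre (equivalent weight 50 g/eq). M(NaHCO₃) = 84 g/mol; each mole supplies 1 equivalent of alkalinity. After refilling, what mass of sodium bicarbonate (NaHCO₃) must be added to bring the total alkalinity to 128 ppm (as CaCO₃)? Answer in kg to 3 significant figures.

After draining 23% and refilling: 152 × 0.77 + 17 × 0.23 = 120.95 ppm.
Deficit to target: 128 − 120.95 = 7.05 mg/L.
As CaCO₃: 7.05 mg/L × 715,000 L = 5041 g; ÷ 50 g/eq ÷ 1 = 100.8 mol NaHCO₃.
Mass: 100.8 × 84 = 8468 g.

8.47 kg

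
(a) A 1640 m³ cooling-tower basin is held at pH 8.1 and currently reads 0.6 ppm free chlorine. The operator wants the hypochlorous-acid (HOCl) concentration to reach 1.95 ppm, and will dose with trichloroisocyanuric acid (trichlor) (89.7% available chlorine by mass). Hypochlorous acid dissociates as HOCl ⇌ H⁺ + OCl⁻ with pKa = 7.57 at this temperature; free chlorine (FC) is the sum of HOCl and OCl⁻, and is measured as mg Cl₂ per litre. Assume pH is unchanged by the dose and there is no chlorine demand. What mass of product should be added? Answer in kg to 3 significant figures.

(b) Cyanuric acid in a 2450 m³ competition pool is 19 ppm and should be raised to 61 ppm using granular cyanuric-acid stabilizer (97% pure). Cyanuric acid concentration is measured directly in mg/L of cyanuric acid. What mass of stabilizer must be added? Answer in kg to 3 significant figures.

(a) Volume: 1640 m³ = 1,640,000 L.
(a) [OCl⁻]/[HOCl] = 10^(pH − pKa) = 10^(8.1 − 7.57) = 3.388; fraction as HOCl = 1/(1 + 3.388) = 0.2279.
(a) Free chlorine required for 1.95 ppm HOCl: 1.95 / 0.2279 = 8.557 ppm.
(a) FC to add: 8.557 − 0.6 = 7.957 mg/L as Cl₂.
(a) Cl₂ equivalent: 7.957 mg/L × 1,640,000 L = 13,050 g.
(a) Product at 89.7% available Cl: 13,050 / 0.897 = 14,550 g.

(b) Volume: 2450 m³ = 2,450,000 L.
(b) CYA to add: (61 − 19) = 42 mg/L × 2,450,000 L = 102,900 g cyanuric acid.
(b) At 97% purity: 102,900 / 0.97 = 106,100 g product.

(a) 14.5 kg; (b) 106 kg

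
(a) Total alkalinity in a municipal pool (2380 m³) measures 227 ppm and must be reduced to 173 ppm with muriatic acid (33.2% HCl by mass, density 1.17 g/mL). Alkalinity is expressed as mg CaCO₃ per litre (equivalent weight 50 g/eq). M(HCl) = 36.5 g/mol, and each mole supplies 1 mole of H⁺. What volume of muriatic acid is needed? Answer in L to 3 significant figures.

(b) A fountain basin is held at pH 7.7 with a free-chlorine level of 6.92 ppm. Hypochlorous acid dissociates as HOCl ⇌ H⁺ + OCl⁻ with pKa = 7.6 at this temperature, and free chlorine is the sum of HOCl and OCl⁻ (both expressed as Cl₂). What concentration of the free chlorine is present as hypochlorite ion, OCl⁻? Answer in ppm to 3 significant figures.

(a) 242 L; (b) 3.86 ppm

(a) Volume: 2380 m³ = 2,380,000 L.
(a) Alkalinity to neutralize: (227 − 173) = 54 mg/L as CaCO₃ × 2,380,000 L = 128,500 g as CaCO₃.
(a) Equivalents of H⁺ required: 128,500 ÷ 50 g/eq = 2570 eq = 2570 mol HCl.
(a) Mass of HCl: 2570 × 36.5 = 93,820 g.
(a) Mass of 33.2% solution: 93,820 / 0.332 = 282,600 g.
(a) Volume: 282,600 g ÷ 1.17 g/mL = 241,500 mL.

(b) [OCl⁻]/[HOCl] = 10^(pH − pKa) = 10^(7.7 − 7.6) = 10^0.10 = 1.259.
(b) Fraction as HOCl = 1 / (1 + 1.259) = 0.4427.
(b) OCl⁻ = (1 − 0.4427) × 6.92 ppm = 3.857 ppm.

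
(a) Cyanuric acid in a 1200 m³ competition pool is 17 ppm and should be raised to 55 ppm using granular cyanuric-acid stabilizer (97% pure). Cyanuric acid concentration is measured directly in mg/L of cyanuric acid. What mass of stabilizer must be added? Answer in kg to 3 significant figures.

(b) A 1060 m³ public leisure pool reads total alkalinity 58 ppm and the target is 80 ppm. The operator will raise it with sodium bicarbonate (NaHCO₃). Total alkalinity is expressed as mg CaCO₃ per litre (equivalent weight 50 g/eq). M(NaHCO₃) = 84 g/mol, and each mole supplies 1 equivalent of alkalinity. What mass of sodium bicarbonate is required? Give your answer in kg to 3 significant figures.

(a) 47.0 kg; (b) 39.2 kg

(a) Volume: 1200 m³ = 1,200,000 L.
(a) CYA to add: (55 − 17) = 38 mg/L × 1,200,000 L = 45,600 g cyanuric acid.
(a) At 97% purity: 45,600 / 0.97 = 47,010 g product.

(b) Volume: 1060 m³ = 1,060,000 L.
(b) Alkalinity to add: (80 − 58) = 22 mg/L as CaCO₃ × 1,060,000 L = 23,320 g as CaCO₃.
(b) Equivalents: 23,320 g ÷ 50 g/eq = 466.4 eq.
(b) NaHCO₃ supplies 1 eq per mole → 466.4 mol.
(b) Mass: 466.4 mol × 84 g/mol = 39,180 g.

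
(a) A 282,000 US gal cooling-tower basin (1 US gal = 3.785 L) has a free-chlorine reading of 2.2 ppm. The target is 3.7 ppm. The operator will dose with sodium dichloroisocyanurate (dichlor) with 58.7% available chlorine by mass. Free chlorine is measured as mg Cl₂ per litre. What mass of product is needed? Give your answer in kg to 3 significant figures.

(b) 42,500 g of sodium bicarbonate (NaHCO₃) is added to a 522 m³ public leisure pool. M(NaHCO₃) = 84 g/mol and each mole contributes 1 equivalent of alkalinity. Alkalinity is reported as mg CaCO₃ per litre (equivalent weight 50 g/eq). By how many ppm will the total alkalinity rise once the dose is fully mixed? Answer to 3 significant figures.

(a) 2.73 kg; (b) 48.5 ppm

(a) Volume: 282,000 US gal × 3.785 L/gal = 1,067,370 L.
(a) Chlorine deficit: 3.7 − 2.2 = 1.5 ppm = 1.5 mg/L as Cl₂.
(a) Cl₂ equivalent needed: 1.5 mg/L × 1,067,370 L = 1,601,000 mg = 1601 g.
(a) Product at 58.7% available chlorine: 1601 / 0.587 = 2728 g.

(b) Volume: 522 m³ = 522,000 L.
(b) Moles of NaHCO₃: 42,500 g ÷ 84 g/mol = 506 mol → 506 eq of alkalinity.
(b) As CaCO₃: 506 eq × 50 g/eq = 25,300 g.
(b) Rise: 25,300 g / 522,000 L × 1000 = 48.46 mg/L.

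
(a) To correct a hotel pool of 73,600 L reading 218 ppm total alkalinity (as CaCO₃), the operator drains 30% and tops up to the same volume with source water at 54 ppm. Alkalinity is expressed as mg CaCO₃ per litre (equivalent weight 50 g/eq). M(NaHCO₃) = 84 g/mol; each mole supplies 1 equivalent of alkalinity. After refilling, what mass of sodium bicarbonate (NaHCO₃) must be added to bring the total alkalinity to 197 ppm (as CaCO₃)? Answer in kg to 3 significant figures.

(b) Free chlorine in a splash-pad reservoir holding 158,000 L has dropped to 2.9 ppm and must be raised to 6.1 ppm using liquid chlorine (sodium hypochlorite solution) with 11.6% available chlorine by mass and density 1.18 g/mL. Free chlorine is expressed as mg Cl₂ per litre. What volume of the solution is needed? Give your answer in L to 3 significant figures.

(a) 3.49 kg; (b) 3.69 L

(a) After draining 30% and refilling: 218 × 0.70 + 54 × 0.30 = 168.8 ppm.
(a) Deficit to target: 197 − 168.8 = 28.2 mg/L.
(a) As CaCO₃: 28.2 mg/L × 73,600 L = 2076 g; ÷ 50 g/eq ÷ 1 = 41.51 mol NaHCO₃.
(a) Mass: 41.51 × 84 = 3487 g.

(b) Chlorine deficit: 6.1 − 2.9 = 3.2 ppm = 3.2 mg/L as Cl₂.
(b) Cl₂ equivalent needed: 3.2 mg/L × 158,000 L = 505,600 mg = 505.6 g.
(b) Product at 11.6% available chlorine: 505.6 / 0.116 = 4359 g.
(b) Volume at density 1.18 g/mL: 4359 g ÷ 1.18 g/mL = 3694 mL.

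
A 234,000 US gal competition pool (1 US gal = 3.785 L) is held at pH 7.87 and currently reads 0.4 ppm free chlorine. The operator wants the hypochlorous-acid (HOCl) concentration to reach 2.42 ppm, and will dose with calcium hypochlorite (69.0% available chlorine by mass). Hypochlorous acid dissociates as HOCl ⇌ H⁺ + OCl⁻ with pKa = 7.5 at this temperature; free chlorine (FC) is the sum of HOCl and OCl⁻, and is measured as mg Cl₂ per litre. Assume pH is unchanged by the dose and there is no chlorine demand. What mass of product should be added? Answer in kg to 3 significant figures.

9.87 kg

Volume: 234,000 US gal × 3.785 L/gal = 885,690 L.
[OCl⁻]/[HOCl] = 10^(pH − pKa) = 10^(7.87 − 7.5) = 2.344; fraction as HOCl = 1/(1 + 2.344) = 0.299.
Free chlorine required for 2.42 ppm HOCl: 2.42 / 0.299 = 8.093 ppm.
FC to add: 8.093 − 0.4 = 7.693 mg/L as Cl₂.
Cl₂ equivalent: 7.693 mg/L × 885,690 L = 6814 g.
Product at 69.0% available Cl: 6814 / 0.69 = 9875 g.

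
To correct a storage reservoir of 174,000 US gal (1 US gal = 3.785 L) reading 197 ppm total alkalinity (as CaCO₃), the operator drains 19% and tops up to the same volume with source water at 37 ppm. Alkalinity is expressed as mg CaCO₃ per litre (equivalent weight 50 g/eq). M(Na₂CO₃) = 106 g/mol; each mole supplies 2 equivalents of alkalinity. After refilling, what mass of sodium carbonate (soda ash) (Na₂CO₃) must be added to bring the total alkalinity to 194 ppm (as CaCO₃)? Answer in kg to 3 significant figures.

19.1 kg

Volume: 174,000 US gal × 3.785 L/gal = 658,590 L.
After draining 19% and refilling: 197 × 0.81 + 37 × 0.19 = 166.6 ppm.
Deficit to target: 194 − 166.6 = 27.4 mg/L.
As CaCO₃: 27.4 mg/L × 658,590 L = 18,050 g; ÷ 50 g/eq ÷ 2 = 180.5 mol Na₂CO₃.
Mass: 180.5 × 106 = 19,130 g.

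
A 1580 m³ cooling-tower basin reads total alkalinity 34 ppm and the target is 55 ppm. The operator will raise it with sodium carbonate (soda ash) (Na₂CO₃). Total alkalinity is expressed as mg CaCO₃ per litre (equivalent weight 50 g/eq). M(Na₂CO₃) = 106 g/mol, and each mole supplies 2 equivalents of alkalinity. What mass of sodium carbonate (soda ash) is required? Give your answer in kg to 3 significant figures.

35.2 kg

Volume: 1580 m³ = 1,580,000 L.
Alkalinity to add: (55 − 34) = 21 mg/L as CaCO₃ × 1,580,000 L = 33,180 g as CaCO₃.
Equivalents: 33,180 g ÷ 50 g/eq = 663.6 eq.
Each mole of Na₂CO₃ supplies 2 eq, so 663.6 / 2 = 331.8 mol.
Mass: 331.8 mol × 106 g/mol = 35,170 g.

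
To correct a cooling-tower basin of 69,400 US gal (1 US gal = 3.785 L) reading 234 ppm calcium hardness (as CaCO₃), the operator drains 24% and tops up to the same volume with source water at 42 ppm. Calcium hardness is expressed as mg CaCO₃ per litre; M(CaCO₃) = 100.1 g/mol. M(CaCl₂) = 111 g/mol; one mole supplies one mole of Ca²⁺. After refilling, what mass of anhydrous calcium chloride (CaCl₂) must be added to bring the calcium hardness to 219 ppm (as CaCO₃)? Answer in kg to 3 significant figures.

Volume: 69,400 US gal × 3.785 L/gal = 262,679 L.
After draining 24% and refilling: 234 × 0.76 + 42 × 0.24 = 187.92 ppm.
Deficit to target: 219 − 187.92 = 31.08 mg/L.
As CaCO₃: 31.08 mg/L × 262,679 L = 8164 g; ÷ 100.1 = 81.56 mol Ca²⁺.
Mass: 81.56 × 111 = 9053 g.

9.05 kg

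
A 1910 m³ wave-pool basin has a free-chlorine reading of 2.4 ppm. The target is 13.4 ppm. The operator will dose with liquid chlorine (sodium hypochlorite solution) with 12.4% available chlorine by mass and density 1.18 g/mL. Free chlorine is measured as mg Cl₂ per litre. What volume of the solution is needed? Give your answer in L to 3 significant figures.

Volume: 1910 m³ = 1,910,000 L.
Chlorine deficit: 13.4 − 2.4 = 11 ppm = 11 mg/L as Cl₂.
Cl₂ equivalent needed: 11 mg/L × 1,910,000 L = 21,010,000 mg = 21,010 g.
Product at 12.4% available chlorine: 21,010 / 0.124 = 169,400 g.
Volume at density 1.18 g/mL: 169,400 g ÷ 1.18 g/mL = 143,600 mL.

144 L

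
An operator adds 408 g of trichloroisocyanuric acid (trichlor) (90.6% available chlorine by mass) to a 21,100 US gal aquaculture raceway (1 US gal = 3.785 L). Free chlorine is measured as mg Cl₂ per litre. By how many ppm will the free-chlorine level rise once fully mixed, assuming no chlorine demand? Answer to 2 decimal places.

4.63 ppm

Volume: 21,100 US gal × 3.785 L/gal = 79,864 L.
Available chlorine delivered: 408 g × 0.906 = 369.6 g as Cl₂.
Concentration rise: 369.6 g / 79,864 L = 4.628 mg/L = 4.63 ppm.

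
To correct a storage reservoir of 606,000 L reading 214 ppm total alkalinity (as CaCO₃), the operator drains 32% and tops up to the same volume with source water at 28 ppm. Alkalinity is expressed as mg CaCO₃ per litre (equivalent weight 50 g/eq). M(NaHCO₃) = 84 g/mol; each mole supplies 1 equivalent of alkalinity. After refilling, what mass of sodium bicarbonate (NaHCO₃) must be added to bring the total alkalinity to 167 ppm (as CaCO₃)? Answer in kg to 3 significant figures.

12.7 kg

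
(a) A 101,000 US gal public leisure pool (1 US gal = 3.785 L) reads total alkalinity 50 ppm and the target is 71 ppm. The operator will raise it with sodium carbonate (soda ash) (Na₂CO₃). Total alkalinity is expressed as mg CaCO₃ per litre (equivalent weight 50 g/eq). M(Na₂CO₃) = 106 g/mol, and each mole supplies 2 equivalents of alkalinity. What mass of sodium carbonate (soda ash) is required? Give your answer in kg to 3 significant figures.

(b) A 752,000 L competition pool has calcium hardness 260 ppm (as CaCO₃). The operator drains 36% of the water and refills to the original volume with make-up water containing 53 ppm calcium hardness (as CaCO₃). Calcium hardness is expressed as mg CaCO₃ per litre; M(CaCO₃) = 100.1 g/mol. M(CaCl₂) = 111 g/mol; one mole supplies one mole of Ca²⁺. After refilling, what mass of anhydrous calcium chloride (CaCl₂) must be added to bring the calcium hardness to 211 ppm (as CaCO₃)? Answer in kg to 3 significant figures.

(a) 8.51 kg; (b) 21.3 kg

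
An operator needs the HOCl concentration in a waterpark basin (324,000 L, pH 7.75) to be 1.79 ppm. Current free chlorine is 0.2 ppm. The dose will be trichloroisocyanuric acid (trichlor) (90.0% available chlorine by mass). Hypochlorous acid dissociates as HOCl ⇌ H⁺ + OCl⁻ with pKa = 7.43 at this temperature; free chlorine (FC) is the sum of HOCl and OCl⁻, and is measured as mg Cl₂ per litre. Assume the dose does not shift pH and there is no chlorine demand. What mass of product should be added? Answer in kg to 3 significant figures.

[OCl⁻]/[HOCl] = 10^(pH − pKa) = 10^(7.75 − 7.43) = 2.089; fraction as HOCl = 1/(1 + 2.089) = 0.3237.
Free chlorine required for 1.79 ppm HOCl: 1.79 / 0.3237 = 5.53 ppm.
FC to add: 5.53 − 0.2 = 5.33 mg/L as Cl₂.
Cl₂ equivalent: 5.33 mg/L × 324,000 L = 1727 g.
Product at 90.0% available Cl: 1727 / 0.9 = 1919 g.

1.92 kg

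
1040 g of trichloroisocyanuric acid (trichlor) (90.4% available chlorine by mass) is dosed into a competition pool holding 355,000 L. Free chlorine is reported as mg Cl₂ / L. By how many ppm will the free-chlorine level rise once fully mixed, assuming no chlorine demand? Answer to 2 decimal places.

Available chlorine delivered: 1040 g × 0.904 = 940.2 g as Cl₂.
Concentration rise: 940.2 g / 355,000 L = 2.648 mg/L = 2.65 ppm.

2.65 ppm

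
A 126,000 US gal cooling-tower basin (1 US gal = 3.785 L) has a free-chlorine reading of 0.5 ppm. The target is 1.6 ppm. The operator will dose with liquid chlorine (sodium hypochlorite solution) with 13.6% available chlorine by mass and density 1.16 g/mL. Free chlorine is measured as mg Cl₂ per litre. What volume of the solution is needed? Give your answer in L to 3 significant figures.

3.33 L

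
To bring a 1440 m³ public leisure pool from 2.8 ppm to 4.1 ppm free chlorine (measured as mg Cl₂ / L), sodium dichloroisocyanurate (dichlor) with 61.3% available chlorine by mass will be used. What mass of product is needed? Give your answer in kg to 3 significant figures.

3.05 kg

Volume: 1440 m³ = 1,440,000 L.
Chlorine deficit: 4.1 − 2.8 = 1.3 ppm = 1.3 mg/L as Cl₂.
Cl₂ equivalent needed: 1.3 mg/L × 1,440,000 L = 1,872,000 mg = 1872 g.
Product at 61.3% available chlorine: 1872 / 0.613 = 3054 g.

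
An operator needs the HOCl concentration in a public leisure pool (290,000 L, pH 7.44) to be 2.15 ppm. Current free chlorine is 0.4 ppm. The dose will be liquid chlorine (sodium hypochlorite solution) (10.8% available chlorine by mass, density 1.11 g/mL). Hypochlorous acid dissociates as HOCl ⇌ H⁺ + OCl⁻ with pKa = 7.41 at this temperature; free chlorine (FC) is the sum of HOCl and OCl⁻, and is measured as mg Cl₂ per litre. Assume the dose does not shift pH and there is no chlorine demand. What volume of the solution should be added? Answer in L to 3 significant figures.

[OCl⁻]/[HOCl] = 10^(pH − pKa) = 10^(7.44 − 7.41) = 1.072; fraction as HOCl = 1/(1 + 1.072) = 0.4827.
Free chlorine required for 2.15 ppm HOCl: 2.15 / 0.4827 = 4.454 ppm.
FC to add: 4.454 − 0.4 = 4.054 mg/L as Cl₂.
Cl₂ equivalent: 4.054 mg/L × 290,000 L = 1176 g.
Product at 10.8% available Cl: 1176 / 0.108 = 10,890 g.
Volume: 10,890 g ÷ 1.11 g/mL = 9806 mL.

9.81 L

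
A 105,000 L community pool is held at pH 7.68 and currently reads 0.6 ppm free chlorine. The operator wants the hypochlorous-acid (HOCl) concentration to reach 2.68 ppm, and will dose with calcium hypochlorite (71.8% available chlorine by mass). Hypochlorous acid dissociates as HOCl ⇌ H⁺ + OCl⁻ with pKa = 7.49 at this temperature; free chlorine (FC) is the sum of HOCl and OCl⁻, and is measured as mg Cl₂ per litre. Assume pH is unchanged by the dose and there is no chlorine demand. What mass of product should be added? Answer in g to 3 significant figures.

[OCl⁻]/[HOCl] = 10^(pH − pKa) = 10^(7.68 − 7.49) = 1.549; fraction as HOCl = 1/(1 + 1.549) = 0.3923.
Free chlorine required for 2.68 ppm HOCl: 2.68 / 0.3923 = 6.831 ppm.
FC to add: 6.831 − 0.6 = 6.231 mg/L as Cl₂.
Cl₂ equivalent: 6.231 mg/L × 105,000 L = 654.2 g.
Product at 71.8% available Cl: 654.2 / 0.718 = 911.2 g.

911 g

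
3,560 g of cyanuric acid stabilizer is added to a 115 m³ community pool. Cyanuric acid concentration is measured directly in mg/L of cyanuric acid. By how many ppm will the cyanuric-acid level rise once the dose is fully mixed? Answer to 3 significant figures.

31.0 ppm

Volume: 115 m³ = 115,000 L.
Rise: 3,560 g / 115,000 L × 1000 = 30.96 mg/L.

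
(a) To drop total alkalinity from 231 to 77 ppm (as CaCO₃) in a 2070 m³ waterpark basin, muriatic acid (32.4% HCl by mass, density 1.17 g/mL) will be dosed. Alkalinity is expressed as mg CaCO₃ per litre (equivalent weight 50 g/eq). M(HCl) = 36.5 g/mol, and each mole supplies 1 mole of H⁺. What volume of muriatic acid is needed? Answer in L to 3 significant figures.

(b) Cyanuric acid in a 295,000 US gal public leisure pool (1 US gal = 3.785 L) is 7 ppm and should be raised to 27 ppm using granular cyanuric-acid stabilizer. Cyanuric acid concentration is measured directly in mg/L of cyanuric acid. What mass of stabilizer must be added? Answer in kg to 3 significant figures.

(a) 614 L; (b) 22.3 kg

(a) Volume: 2070 m³ = 2,070,000 L.
(a) Alkalinity to neutralize: (231 − 77) = 154 mg/L as CaCO₃ × 2,070,000 L = 318,800 g as CaCO₃.
(a) Equivalents of H⁺ required: 318,800 ÷ 50 g/eq = 6376 eq = 6376 mol HCl.
(a) Mass of HCl: 6376 × 36.5 = 232,700 g.
(a) Mass of 32.4% solution: 232,700 / 0.324 = 718,200 g.
(a) Volume: 718,200 g ÷ 1.17 g/mL = 613,900 mL.

(b) Volume: 295,000 US gal × 3.785 L/gal = 1,116,575 L.
(b) CYA to add: (27 − 7) = 20 mg/L × 1,116,575 L = 22,330 g cyanuric acid.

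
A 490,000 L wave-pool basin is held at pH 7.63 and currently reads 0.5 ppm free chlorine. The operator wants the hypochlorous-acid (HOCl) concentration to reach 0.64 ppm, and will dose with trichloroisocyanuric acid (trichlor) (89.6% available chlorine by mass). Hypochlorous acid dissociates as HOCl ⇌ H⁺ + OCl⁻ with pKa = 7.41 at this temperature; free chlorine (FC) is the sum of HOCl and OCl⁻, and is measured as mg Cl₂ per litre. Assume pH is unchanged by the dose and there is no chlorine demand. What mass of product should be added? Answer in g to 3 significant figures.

657 g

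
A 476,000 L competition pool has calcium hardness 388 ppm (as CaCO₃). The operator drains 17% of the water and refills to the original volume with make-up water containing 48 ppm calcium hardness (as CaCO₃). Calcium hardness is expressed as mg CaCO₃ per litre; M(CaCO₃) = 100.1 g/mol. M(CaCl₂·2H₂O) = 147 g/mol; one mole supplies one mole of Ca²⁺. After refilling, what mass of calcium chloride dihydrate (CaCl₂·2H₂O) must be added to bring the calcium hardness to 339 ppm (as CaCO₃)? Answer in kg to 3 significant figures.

6.15 kg

After draining 17% and refilling: 388 × 0.83 + 48 × 0.17 = 330.2 ppm.
Deficit to target: 339 − 330.2 = 8.8 mg/L.
As CaCO₃: 8.8 mg/L × 476,000 L = 4189 g; ÷ 100.1 = 41.85 mol Ca²⁺.
Mass: 41.85 × 147 = 6151 g.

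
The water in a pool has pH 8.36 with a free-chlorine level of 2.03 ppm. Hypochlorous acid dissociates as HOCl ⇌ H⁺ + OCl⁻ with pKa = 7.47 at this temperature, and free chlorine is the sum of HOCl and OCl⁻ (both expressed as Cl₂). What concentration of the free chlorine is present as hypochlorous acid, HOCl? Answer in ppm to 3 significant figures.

0.232 ppm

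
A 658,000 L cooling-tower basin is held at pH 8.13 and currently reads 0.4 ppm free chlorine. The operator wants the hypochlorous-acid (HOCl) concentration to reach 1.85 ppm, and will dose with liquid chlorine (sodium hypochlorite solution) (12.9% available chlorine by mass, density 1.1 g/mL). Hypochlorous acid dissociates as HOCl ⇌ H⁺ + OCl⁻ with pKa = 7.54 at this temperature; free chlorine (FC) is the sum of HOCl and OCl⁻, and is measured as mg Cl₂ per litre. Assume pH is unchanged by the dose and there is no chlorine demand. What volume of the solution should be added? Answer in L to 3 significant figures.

40.1 L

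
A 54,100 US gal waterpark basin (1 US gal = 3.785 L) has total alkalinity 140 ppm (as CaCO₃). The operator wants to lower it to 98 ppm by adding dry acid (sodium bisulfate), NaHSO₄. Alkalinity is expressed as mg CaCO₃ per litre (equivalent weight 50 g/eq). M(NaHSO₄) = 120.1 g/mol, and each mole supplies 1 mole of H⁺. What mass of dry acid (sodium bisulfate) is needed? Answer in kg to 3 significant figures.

20.7 kg

Volume: 54,100 US gal × 3.785 L/gal = 204,768 L.
Alkalinity to neutralize: (140 − 98) = 42 mg/L as CaCO₃ × 204,768 L = 8600 g as CaCO₃.
Equivalents of H⁺ required: 8600 ÷ 50 g/eq = 172 eq = 172 mol NaHSO₄.
Mass of NaHSO₄: 172 × 120.1 = 20,660 g.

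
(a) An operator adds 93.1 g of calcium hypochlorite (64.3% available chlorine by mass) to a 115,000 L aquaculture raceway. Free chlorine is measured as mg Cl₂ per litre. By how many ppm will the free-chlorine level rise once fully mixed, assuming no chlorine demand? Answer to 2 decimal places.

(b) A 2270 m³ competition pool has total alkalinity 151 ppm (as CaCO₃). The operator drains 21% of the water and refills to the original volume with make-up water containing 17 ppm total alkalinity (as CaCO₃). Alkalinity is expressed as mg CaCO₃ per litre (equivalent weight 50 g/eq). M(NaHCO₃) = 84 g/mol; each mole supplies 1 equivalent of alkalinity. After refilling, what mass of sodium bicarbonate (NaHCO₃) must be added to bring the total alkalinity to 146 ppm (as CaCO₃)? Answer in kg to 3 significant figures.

(a) 0.52 ppm; (b) 88.2 kg

(a) Available chlorine delivered: 93.1 g × 0.643 = 59.86 g as Cl₂.
(a) Concentration rise: 59.86 g / 115,000 L = 0.5206 mg/L = 0.52 ppm.

(b) Volume: 2270 m³ = 2,270,000 L.
(b) After draining 21% and refilling: 151 × 0.79 + 17 × 0.21 = 122.86 ppm.
(b) Deficit to target: 146 − 122.86 = 23.14 mg/L.
(b) As CaCO₃: 23.14 mg/L × 2,270,000 L = 52,530 g; ÷ 50 g/eq ÷ 1 = 1051 mol NaHCO₃.
(b) Mass: 1051 × 84 = 88,250 g.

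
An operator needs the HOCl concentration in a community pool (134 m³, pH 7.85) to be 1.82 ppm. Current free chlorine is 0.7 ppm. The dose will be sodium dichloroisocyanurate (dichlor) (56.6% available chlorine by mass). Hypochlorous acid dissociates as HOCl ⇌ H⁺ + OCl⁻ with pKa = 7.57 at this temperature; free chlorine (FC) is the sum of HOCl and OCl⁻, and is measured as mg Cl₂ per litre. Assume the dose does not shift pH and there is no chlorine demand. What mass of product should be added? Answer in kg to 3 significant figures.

1.09 kg

Volume: 134 m³ = 134,000 L.
[OCl⁻]/[HOCl] = 10^(pH − pKa) = 10^(7.85 − 7.57) = 1.905; fraction as HOCl = 1/(1 + 1.905) = 0.3442.
Free chlorine required for 1.82 ppm HOCl: 1.82 / 0.3442 = 5.288 ppm.
FC to add: 5.288 − 0.7 = 4.588 mg/L as Cl₂.
Cl₂ equivalent: 4.588 mg/L × 134,000 L = 614.8 g.
Product at 56.6% available Cl: 614.8 / 0.566 = 1086 g.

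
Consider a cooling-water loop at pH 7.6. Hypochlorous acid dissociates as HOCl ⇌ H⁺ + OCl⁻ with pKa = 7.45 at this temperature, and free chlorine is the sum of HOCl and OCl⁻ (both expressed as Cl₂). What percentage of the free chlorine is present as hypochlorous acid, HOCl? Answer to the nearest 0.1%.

41.5%

[OCl⁻]/[HOCl] = 10^(pH − pKa) = 10^(7.6 − 7.45) = 10^0.15 = 1.413.
Fraction as HOCl = 1 / (1 + 1.413) = 0.4145.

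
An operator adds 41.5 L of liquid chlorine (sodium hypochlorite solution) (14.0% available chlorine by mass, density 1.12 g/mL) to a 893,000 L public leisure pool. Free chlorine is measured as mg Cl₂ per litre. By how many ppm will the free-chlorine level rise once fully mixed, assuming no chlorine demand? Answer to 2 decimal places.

7.29 ppm

Mass of solution: 41.5 L × 1000 mL/L × 1.12 g/mL = 46,480 g.
Available chlorine delivered: 46,480 g × 0.14 = 6507 g as Cl₂.
Concentration rise: 6507 g / 893,000 L = 7.287 mg/L = 7.29 ppm.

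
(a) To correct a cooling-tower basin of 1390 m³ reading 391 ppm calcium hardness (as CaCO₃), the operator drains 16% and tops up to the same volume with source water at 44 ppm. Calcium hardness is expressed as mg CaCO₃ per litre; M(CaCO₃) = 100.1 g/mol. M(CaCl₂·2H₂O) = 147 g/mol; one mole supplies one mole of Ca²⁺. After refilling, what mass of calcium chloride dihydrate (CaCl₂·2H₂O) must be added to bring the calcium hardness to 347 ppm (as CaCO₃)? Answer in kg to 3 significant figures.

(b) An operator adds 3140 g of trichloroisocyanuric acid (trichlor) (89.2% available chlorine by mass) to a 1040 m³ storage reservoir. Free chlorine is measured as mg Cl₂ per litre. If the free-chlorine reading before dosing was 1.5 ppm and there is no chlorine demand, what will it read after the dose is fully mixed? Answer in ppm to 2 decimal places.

(a) 23.5 kg; (b) 4.19 ppm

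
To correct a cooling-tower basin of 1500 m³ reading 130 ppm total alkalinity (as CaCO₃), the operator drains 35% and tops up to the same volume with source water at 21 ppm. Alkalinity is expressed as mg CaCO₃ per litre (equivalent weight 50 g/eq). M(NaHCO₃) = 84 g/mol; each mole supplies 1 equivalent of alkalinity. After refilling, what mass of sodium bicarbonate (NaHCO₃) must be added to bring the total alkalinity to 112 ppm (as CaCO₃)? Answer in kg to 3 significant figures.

50.8 kg

Volume: 1500 m³ = 1,500,000 L.
After draining 35% and refilling: 130 × 0.65 + 21 × 0.35 = 91.85 ppm.
Deficit to target: 112 − 91.85 = 20.15 mg/L.
As CaCO₃: 20.15 mg/L × 1,500,000 L = 30,230 g; ÷ 50 g/eq ÷ 1 = 604.5 mol NaHCO₃.
Mass: 604.5 × 84 = 50,780 g.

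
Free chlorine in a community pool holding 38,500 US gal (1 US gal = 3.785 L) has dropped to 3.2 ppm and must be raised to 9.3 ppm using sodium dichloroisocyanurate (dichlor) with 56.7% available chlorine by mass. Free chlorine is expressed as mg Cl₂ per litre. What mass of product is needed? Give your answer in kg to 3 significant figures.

1.57 kg

Volume: 38,500 US gal × 3.785 L/gal = 145,722 L.
Chlorine deficit: 9.3 − 3.2 = 6.1 ppm = 6.1 mg/L as Cl₂.
Cl₂ equivalent needed: 6.1 mg/L × 145,722 L = 888,900 mg = 888.9 g.
Product at 56.7% available chlorine: 888.9 / 0.567 = 1568 g.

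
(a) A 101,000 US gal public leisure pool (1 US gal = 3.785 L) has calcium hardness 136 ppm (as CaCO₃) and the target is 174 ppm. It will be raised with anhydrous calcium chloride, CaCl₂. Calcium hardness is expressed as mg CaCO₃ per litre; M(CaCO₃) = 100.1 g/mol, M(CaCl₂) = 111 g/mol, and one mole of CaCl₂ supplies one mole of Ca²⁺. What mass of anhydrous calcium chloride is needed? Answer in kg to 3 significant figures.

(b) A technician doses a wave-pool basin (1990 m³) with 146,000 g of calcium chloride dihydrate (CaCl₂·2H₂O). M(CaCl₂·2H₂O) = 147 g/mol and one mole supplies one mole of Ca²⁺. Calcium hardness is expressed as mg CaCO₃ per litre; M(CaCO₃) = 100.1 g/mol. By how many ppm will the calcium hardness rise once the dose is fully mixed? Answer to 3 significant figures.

(a) Volume: 101,000 US gal × 3.785 L/gal = 382,285 L.
(a) Hardness to add: (174 − 136) = 38 mg/L as CaCO₃ × 382,285 L = 14,530 g as CaCO₃.
(a) Moles of Ca²⁺ (1 mol Ca²⁺ ≡ 1 mol CaCO₃): 14,530 / 100.1 g/mol = 145.1 mol.
(a) Mass of CaCl₂: 145.1 × 111 = 16,110 g.

(b) Volume: 1990 m³ = 1,990,000 L.
(b) Moles of Ca²⁺: 146,000 g ÷ 147 g/mol = 993.2 mol.
(b) As CaCO₃: 993.2 mol × 100.1 g/mol = 99,420 g.
(b) Rise: 99,420 g / 1,990,000 L × 1000 = 49.96 mg/L.

(a) 16.1 kg; (b) 50.0 ppm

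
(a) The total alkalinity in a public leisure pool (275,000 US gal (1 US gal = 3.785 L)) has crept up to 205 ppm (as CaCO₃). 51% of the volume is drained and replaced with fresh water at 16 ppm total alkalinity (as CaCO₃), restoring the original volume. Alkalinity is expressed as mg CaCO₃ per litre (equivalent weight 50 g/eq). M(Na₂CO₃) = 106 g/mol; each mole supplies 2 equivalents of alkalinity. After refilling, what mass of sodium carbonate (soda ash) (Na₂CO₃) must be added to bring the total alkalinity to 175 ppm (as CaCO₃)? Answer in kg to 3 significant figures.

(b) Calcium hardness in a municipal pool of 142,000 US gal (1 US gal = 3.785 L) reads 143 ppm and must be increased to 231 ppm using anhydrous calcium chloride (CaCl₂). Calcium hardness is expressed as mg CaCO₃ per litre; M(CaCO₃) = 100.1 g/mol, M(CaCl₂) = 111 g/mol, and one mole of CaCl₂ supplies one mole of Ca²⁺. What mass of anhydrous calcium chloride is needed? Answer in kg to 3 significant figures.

(a) Volume: 275,000 US gal × 3.785 L/gal = 1,040,875 L.
(a) After draining 51% and refilling: 205 × 0.49 + 16 × 0.51 = 108.61 ppm.
(a) Deficit to target: 175 − 108.61 = 66.39 mg/L.
(a) As CaCO₃: 66.39 mg/L × 1,040,875 L = 69,100 g; ÷ 50 g/eq ÷ 2 = 691 mol Na₂CO₃.
(a) Mass: 691 × 106 = 73,250 g.

(b) Volume: 142,000 US gal × 3.785 L/gal = 537,470 L.
(b) Hardness to add: (231 − 143) = 88 mg/L as CaCO₃ × 537,470 L = 47,300 g as CaCO₃.
(b) Moles of Ca²⁺ (1 mol Ca²⁺ ≡ 1 mol CaCO₃): 47,300 / 100.1 g/mol = 472.5 mol.
(b) Mass of CaCl₂: 472.5 × 111 = 52,450 g.

(a) 73.2 kg; (b) 52.4 kg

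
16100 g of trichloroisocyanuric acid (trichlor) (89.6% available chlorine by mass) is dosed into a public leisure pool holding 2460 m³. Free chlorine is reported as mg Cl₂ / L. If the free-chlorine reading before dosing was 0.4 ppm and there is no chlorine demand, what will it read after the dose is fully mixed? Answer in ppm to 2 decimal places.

Volume: 2460 m³ = 2,460,000 L.
Available chlorine delivered: 16,100 g × 0.896 = 14,430 g as Cl₂.
Concentration rise: 14,430 g / 2,460,000 L = 5.864 mg/L = 5.86 ppm.
Final FC: 0.4 + 5.86 = 6.26 ppm.

6.26 ppm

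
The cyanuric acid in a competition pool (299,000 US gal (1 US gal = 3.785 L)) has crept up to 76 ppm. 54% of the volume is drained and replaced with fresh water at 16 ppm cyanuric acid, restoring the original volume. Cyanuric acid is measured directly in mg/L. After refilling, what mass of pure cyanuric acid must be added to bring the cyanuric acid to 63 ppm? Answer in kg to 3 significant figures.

22.0 kg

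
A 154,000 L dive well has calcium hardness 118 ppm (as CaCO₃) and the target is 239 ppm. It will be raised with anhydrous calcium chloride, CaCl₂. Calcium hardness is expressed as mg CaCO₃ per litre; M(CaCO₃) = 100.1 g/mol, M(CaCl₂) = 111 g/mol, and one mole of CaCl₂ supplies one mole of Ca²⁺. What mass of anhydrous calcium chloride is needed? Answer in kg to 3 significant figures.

Hardness to add: (239 − 118) = 121 mg/L as CaCO₃ × 154,000 L = 18,630 g as CaCO₃.
Moles of Ca²⁺ (1 mol Ca²⁺ ≡ 1 mol CaCO₃): 18,630 / 100.1 g/mol = 186.2 mol.
Mass of CaCl₂: 186.2 × 111 = 20,660 g.

20.7 kg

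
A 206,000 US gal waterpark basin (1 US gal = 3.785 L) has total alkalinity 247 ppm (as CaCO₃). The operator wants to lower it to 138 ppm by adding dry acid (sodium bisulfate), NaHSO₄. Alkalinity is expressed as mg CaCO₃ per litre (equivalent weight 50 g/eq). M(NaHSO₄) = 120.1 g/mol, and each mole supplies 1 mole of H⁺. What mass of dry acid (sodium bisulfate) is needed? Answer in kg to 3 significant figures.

204 kg

Volume: 206,000 US gal × 3.785 L/gal = 779,710 L.
Alkalinity to neutralize: (247 − 138) = 109 mg/L as CaCO₃ × 779,710 L = 84,990 g as CaCO₃.
Equivalents of H⁺ required: 84,990 ÷ 50 g/eq = 1700 eq = 1700 mol NaHSO₄.
Mass of NaHSO₄: 1700 × 120.1 = 204,100 g.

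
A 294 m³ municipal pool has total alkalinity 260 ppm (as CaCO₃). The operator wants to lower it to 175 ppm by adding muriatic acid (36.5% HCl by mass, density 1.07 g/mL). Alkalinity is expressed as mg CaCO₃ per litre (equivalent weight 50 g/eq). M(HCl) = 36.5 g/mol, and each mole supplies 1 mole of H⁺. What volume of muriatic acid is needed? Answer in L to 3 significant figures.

Volume: 294 m³ = 294,000 L.
Alkalinity to neutralize: (260 − 175) = 85 mg/L as CaCO₃ × 294,000 L = 24,990 g as CaCO₃.
Equivalents of H⁺ required: 24,990 ÷ 50 g/eq = 499.8 eq = 499.8 mol HCl.
Mass of HCl: 499.8 × 36.5 = 18,240 g.
Mass of 36.5% solution: 18,240 / 0.365 = 49,980 g.
Volume: 49,980 g ÷ 1.07 g/mL = 46,710 mL.

46.7 L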